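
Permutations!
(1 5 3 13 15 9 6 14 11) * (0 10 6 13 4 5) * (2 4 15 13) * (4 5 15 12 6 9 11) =(0 10 9 2 5 3 12 6 14 4 15 11 1) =[10, 0, 5, 12, 15, 3, 14, 7, 8, 2, 9, 1, 6, 13, 4, 11]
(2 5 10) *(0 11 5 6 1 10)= (0 11 5)(1 10 2 6)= [11, 10, 6, 3, 4, 0, 1, 7, 8, 9, 2, 5]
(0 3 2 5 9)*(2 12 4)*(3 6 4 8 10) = (0 6 4 2 5 9)(3 12 8 10) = [6, 1, 5, 12, 2, 9, 4, 7, 10, 0, 3, 11, 8]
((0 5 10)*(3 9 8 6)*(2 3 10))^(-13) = (0 3 6 5 9 10 2 8) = ((0 5 2 3 9 8 6 10))^(-13)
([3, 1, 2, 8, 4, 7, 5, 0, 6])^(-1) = (0 7 5 6 8 3)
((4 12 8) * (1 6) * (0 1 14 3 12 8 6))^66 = ((0 1)(3 12 6 14)(4 8))^66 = (3 6)(12 14)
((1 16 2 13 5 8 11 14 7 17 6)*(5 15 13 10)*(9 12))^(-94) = (1 8 6 5 17 10 7 2 14 16 11)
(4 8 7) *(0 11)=(0 11)(4 8 7)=[11, 1, 2, 3, 8, 5, 6, 4, 7, 9, 10, 0]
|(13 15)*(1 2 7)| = 6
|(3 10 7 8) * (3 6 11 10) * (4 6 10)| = 3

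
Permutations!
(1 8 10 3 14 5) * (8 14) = (1 14 5)(3 8 10) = [0, 14, 2, 8, 4, 1, 6, 7, 10, 9, 3, 11, 12, 13, 5]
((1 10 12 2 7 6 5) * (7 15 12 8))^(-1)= ((1 10 8 7 6 5)(2 15 12))^(-1)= (1 5 6 7 8 10)(2 12 15)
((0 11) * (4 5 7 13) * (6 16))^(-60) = ((0 11)(4 5 7 13)(6 16))^(-60) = (16)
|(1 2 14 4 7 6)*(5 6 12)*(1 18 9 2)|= |(2 14 4 7 12 5 6 18 9)|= 9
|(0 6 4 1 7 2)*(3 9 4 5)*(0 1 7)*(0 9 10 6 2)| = 12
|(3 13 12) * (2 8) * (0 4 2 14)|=|(0 4 2 8 14)(3 13 12)|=15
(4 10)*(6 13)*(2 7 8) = [0, 1, 7, 3, 10, 5, 13, 8, 2, 9, 4, 11, 12, 6] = (2 7 8)(4 10)(6 13)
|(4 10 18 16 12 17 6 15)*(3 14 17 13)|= |(3 14 17 6 15 4 10 18 16 12 13)|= 11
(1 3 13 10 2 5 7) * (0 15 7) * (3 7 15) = (15)(0 3 13 10 2 5)(1 7) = [3, 7, 5, 13, 4, 0, 6, 1, 8, 9, 2, 11, 12, 10, 14, 15]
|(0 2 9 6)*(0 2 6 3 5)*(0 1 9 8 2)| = |(0 6)(1 9 3 5)(2 8)| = 4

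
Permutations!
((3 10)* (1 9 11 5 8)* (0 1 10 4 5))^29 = (0 1 9 11)(3 10 8 5 4)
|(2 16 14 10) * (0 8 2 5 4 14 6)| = 20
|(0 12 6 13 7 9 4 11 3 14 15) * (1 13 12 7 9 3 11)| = 20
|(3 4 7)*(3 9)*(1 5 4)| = |(1 5 4 7 9 3)| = 6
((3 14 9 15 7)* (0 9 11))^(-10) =(0 3 9 14 15 11 7)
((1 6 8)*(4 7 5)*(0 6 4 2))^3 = ((0 6 8 1 4 7 5 2))^3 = (0 1 5 6 4 2 8 7)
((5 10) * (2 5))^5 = (2 10 5)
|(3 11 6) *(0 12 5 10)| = 12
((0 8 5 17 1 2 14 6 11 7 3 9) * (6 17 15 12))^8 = (17)(0 3 11 12 5)(6 15 8 9 7)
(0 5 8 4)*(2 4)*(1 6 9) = (0 5 8 2 4)(1 6 9) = [5, 6, 4, 3, 0, 8, 9, 7, 2, 1]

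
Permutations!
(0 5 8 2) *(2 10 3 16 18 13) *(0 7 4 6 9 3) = (0 5 8 10)(2 7 4 6 9 3 16 18 13) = [5, 1, 7, 16, 6, 8, 9, 4, 10, 3, 0, 11, 12, 2, 14, 15, 18, 17, 13]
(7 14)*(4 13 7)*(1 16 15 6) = (1 16 15 6)(4 13 7 14) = [0, 16, 2, 3, 13, 5, 1, 14, 8, 9, 10, 11, 12, 7, 4, 6, 15]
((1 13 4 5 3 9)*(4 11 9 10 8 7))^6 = ((1 13 11 9)(3 10 8 7 4 5))^6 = (1 11)(9 13)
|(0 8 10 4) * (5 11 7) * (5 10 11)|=6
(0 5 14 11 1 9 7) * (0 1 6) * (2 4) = (0 5 14 11 6)(1 9 7)(2 4) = [5, 9, 4, 3, 2, 14, 0, 1, 8, 7, 10, 6, 12, 13, 11]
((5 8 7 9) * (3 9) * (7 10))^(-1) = (3 7 10 8 5 9)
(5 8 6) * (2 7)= (2 7)(5 8 6)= [0, 1, 7, 3, 4, 8, 5, 2, 6]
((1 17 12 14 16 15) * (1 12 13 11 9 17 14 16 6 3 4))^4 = (17)(1 4 3 6 14)(12 16 15) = ((1 14 6 3 4)(9 17 13 11)(12 16 15))^4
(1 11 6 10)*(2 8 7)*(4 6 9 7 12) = (1 11 9 7 2 8 12 4 6 10) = [0, 11, 8, 3, 6, 5, 10, 2, 12, 7, 1, 9, 4]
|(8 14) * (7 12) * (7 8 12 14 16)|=|(7 14 12 8 16)|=5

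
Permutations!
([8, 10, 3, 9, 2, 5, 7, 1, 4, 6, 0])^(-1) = (0 10 1 7 6 9 3 2 4 8)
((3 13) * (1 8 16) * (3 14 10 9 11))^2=((1 8 16)(3 13 14 10 9 11))^2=(1 16 8)(3 14 9)(10 11 13)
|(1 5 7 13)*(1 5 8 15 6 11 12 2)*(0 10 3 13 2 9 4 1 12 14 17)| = 17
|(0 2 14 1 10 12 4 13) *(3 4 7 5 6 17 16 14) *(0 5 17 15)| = |(0 2 3 4 13 5 6 15)(1 10 12 7 17 16 14)| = 56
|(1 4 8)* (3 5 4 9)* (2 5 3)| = |(1 9 2 5 4 8)| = 6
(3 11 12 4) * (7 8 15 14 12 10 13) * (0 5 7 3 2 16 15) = (0 5 7 8)(2 16 15 14 12 4)(3 11 10 13) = [5, 1, 16, 11, 2, 7, 6, 8, 0, 9, 13, 10, 4, 3, 12, 14, 15]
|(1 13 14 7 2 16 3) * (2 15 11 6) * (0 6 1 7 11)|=28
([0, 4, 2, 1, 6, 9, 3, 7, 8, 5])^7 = (1 3 6 4)(5 9)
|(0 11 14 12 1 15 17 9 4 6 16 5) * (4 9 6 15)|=|(0 11 14 12 1 4 15 17 6 16 5)|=11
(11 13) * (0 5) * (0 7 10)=(0 5 7 10)(11 13)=[5, 1, 2, 3, 4, 7, 6, 10, 8, 9, 0, 13, 12, 11]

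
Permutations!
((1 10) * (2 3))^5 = ((1 10)(2 3))^5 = (1 10)(2 3)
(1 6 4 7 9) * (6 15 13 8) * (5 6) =(1 15 13 8 5 6 4 7 9) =[0, 15, 2, 3, 7, 6, 4, 9, 5, 1, 10, 11, 12, 8, 14, 13]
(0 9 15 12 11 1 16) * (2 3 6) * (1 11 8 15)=(0 9 1 16)(2 3 6)(8 15 12)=[9, 16, 3, 6, 4, 5, 2, 7, 15, 1, 10, 11, 8, 13, 14, 12, 0]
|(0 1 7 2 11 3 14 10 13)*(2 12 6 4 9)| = 13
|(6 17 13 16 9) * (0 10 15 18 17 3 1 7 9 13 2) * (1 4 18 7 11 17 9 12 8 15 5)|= |(0 10 5 1 11 17 2)(3 4 18 9 6)(7 12 8 15)(13 16)|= 140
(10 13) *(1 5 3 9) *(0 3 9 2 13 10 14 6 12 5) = (0 3 2 13 14 6 12 5 9 1) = [3, 0, 13, 2, 4, 9, 12, 7, 8, 1, 10, 11, 5, 14, 6]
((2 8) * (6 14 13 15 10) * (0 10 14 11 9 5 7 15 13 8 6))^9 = ((0 10)(2 6 11 9 5 7 15 14 8))^9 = (15)(0 10)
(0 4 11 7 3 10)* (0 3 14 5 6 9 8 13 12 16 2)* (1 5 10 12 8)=[4, 5, 0, 12, 11, 6, 9, 14, 13, 1, 3, 7, 16, 8, 10, 15, 2]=(0 4 11 7 14 10 3 12 16 2)(1 5 6 9)(8 13)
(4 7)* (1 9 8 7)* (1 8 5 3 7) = [0, 9, 2, 7, 8, 3, 6, 4, 1, 5] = (1 9 5 3 7 4 8)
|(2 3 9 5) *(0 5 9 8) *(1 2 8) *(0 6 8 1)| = |(9)(0 5 1 2 3)(6 8)| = 10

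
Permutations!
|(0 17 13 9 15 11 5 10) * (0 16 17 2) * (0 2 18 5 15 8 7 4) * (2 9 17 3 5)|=|(0 18 2 9 8 7 4)(3 5 10 16)(11 15)(13 17)|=28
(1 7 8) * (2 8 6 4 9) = (1 7 6 4 9 2 8) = [0, 7, 8, 3, 9, 5, 4, 6, 1, 2]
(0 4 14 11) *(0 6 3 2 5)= (0 4 14 11 6 3 2 5)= [4, 1, 5, 2, 14, 0, 3, 7, 8, 9, 10, 6, 12, 13, 11]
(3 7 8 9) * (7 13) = (3 13 7 8 9) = [0, 1, 2, 13, 4, 5, 6, 8, 9, 3, 10, 11, 12, 7]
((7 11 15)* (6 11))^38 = ((6 11 15 7))^38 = (6 15)(7 11)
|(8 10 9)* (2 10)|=4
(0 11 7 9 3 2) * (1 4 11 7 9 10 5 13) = (0 7 10 5 13 1 4 11 9 3 2) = [7, 4, 0, 2, 11, 13, 6, 10, 8, 3, 5, 9, 12, 1]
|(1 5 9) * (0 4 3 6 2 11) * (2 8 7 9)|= |(0 4 3 6 8 7 9 1 5 2 11)|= 11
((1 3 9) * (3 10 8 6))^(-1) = ((1 10 8 6 3 9))^(-1) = (1 9 3 6 8 10)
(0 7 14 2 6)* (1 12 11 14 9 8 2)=[7, 12, 6, 3, 4, 5, 0, 9, 2, 8, 10, 14, 11, 13, 1]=(0 7 9 8 2 6)(1 12 11 14)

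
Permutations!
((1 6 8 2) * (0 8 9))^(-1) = ((0 8 2 1 6 9))^(-1) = (0 9 6 1 2 8)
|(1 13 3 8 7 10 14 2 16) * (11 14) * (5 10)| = 11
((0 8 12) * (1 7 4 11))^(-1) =((0 8 12)(1 7 4 11))^(-1) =(0 12 8)(1 11 4 7)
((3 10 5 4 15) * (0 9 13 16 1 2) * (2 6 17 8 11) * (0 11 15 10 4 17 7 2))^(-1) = (0 11 2 7 6 1 16 13 9)(3 15 8 17 5 10 4)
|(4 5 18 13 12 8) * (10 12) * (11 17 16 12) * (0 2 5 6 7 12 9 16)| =|(0 2 5 18 13 10 11 17)(4 6 7 12 8)(9 16)| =40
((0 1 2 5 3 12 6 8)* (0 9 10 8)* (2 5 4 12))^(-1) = ((0 1 5 3 2 4 12 6)(8 9 10))^(-1) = (0 6 12 4 2 3 5 1)(8 10 9)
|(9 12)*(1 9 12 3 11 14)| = 5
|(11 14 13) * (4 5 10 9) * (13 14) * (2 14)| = 4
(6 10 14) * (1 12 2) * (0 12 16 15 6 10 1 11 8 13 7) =(0 12 2 11 8 13 7)(1 16 15 6)(10 14) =[12, 16, 11, 3, 4, 5, 1, 0, 13, 9, 14, 8, 2, 7, 10, 6, 15]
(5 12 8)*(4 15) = (4 15)(5 12 8) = [0, 1, 2, 3, 15, 12, 6, 7, 5, 9, 10, 11, 8, 13, 14, 4]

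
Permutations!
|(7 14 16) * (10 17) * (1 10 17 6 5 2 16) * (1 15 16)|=20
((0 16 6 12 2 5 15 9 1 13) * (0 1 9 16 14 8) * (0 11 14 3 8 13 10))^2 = (0 8 14 1)(2 15 6)(3 11 13 10)(5 16 12)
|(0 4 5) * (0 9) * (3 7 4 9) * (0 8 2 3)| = 8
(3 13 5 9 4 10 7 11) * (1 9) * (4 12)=(1 9 12 4 10 7 11 3 13 5)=[0, 9, 2, 13, 10, 1, 6, 11, 8, 12, 7, 3, 4, 5]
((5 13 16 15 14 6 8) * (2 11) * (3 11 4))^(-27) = (2 4 3 11)(5 13 16 15 14 6 8)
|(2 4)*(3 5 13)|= 6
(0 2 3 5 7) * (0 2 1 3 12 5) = (0 1 3)(2 12 5 7) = [1, 3, 12, 0, 4, 7, 6, 2, 8, 9, 10, 11, 5]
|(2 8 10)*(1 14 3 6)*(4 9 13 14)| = 21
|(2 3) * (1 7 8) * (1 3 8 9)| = 3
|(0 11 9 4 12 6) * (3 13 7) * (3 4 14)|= 10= |(0 11 9 14 3 13 7 4 12 6)|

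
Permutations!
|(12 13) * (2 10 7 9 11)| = 10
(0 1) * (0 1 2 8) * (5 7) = (0 2 8)(5 7) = [2, 1, 8, 3, 4, 7, 6, 5, 0]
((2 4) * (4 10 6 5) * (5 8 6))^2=((2 10 5 4)(6 8))^2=(2 5)(4 10)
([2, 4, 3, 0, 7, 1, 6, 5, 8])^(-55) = (8)(0 3 2)(1 4 7 5)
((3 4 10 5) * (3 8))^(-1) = (3 8 5 10 4)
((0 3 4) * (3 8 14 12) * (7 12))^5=(0 3 7 8 4 12 14)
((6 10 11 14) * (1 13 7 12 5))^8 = ((1 13 7 12 5)(6 10 11 14))^8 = (14)(1 12 13 5 7)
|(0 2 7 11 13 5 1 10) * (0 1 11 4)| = |(0 2 7 4)(1 10)(5 11 13)| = 12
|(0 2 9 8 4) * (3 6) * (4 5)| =|(0 2 9 8 5 4)(3 6)| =6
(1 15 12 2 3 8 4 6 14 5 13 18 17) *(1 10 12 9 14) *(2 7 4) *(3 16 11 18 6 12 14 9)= (1 15 3 8 2 16 11 18 17 10 14 5 13 6)(4 12 7)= [0, 15, 16, 8, 12, 13, 1, 4, 2, 9, 14, 18, 7, 6, 5, 3, 11, 10, 17]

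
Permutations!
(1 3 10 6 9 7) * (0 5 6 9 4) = (0 5 6 4)(1 3 10 9 7) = [5, 3, 2, 10, 0, 6, 4, 1, 8, 7, 9]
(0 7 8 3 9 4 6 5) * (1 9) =(0 7 8 3 1 9 4 6 5) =[7, 9, 2, 1, 6, 0, 5, 8, 3, 4]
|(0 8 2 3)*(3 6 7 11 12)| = |(0 8 2 6 7 11 12 3)| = 8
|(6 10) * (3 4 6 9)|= |(3 4 6 10 9)|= 5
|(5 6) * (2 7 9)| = |(2 7 9)(5 6)| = 6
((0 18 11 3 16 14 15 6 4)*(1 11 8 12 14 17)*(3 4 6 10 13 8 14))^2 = ((0 18 14 15 10 13 8 12 3 16 17 1 11 4))^2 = (0 14 10 8 3 17 11)(1 4 18 15 13 12 16)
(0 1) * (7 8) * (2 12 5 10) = (0 1)(2 12 5 10)(7 8) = [1, 0, 12, 3, 4, 10, 6, 8, 7, 9, 2, 11, 5]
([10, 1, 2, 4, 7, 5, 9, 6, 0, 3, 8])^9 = (10)(3 9 6 7 4)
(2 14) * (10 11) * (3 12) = [0, 1, 14, 12, 4, 5, 6, 7, 8, 9, 11, 10, 3, 13, 2] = (2 14)(3 12)(10 11)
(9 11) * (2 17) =(2 17)(9 11) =[0, 1, 17, 3, 4, 5, 6, 7, 8, 11, 10, 9, 12, 13, 14, 15, 16, 2]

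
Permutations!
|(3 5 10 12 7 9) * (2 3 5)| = 10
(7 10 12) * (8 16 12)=[0, 1, 2, 3, 4, 5, 6, 10, 16, 9, 8, 11, 7, 13, 14, 15, 12]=(7 10 8 16 12)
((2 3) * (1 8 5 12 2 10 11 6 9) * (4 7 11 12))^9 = (1 8 5 4 7 11 6 9)(2 3 10 12)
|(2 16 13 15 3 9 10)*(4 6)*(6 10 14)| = |(2 16 13 15 3 9 14 6 4 10)| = 10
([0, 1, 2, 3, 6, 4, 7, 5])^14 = [0, 1, 2, 3, 7, 6, 5, 4]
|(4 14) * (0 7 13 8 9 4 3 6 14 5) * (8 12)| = |(0 7 13 12 8 9 4 5)(3 6 14)| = 24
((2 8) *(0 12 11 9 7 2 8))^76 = ((0 12 11 9 7 2))^76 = (0 7 11)(2 9 12)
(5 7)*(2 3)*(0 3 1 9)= (0 3 2 1 9)(5 7)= [3, 9, 1, 2, 4, 7, 6, 5, 8, 0]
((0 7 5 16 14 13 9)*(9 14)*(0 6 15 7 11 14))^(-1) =((0 11 14 13)(5 16 9 6 15 7))^(-1) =(0 13 14 11)(5 7 15 6 9 16)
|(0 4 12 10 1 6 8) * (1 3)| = 8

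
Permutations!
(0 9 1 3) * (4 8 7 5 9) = (0 4 8 7 5 9 1 3) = [4, 3, 2, 0, 8, 9, 6, 5, 7, 1]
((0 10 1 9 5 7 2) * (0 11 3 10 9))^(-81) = (11)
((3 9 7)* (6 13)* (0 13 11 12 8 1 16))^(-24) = (16)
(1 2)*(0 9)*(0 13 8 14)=(0 9 13 8 14)(1 2)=[9, 2, 1, 3, 4, 5, 6, 7, 14, 13, 10, 11, 12, 8, 0]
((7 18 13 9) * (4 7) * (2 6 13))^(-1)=(2 18 7 4 9 13 6)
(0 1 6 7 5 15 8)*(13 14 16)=(0 1 6 7 5 15 8)(13 14 16)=[1, 6, 2, 3, 4, 15, 7, 5, 0, 9, 10, 11, 12, 14, 16, 8, 13]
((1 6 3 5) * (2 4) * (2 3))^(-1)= (1 5 3 4 2 6)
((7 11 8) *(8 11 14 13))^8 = ((7 14 13 8))^8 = (14)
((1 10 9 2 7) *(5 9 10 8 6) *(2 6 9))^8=(10)(1 8 9 6 5 2 7)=((10)(1 8 9 6 5 2 7))^8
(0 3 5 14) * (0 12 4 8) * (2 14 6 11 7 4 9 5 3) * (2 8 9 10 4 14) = [8, 1, 2, 3, 9, 6, 11, 14, 0, 5, 4, 7, 10, 13, 12] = (0 8)(4 9 5 6 11 7 14 12 10)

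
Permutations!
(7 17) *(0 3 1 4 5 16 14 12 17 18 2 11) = [3, 4, 11, 1, 5, 16, 6, 18, 8, 9, 10, 0, 17, 13, 12, 15, 14, 7, 2] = (0 3 1 4 5 16 14 12 17 7 18 2 11)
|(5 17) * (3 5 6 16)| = 5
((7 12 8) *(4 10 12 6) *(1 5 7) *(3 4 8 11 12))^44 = (12)(1 8 6 7 5)(3 10 4)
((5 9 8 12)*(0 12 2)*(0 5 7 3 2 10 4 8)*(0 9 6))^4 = ((0 12 7 3 2 5 6)(4 8 10))^4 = (0 2 12 5 7 6 3)(4 8 10)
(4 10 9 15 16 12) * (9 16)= (4 10 16 12)(9 15)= [0, 1, 2, 3, 10, 5, 6, 7, 8, 15, 16, 11, 4, 13, 14, 9, 12]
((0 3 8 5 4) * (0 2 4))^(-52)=(8)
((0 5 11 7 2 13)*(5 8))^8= (0 8 5 11 7 2 13)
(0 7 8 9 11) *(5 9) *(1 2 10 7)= (0 1 2 10 7 8 5 9 11)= [1, 2, 10, 3, 4, 9, 6, 8, 5, 11, 7, 0]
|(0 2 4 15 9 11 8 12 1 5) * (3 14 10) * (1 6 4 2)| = |(0 1 5)(3 14 10)(4 15 9 11 8 12 6)| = 21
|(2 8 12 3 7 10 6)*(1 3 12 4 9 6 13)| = |(1 3 7 10 13)(2 8 4 9 6)| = 5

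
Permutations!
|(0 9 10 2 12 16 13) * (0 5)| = 8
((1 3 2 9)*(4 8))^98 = (1 2)(3 9)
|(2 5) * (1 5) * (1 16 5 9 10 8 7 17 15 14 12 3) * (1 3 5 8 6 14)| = |(1 9 10 6 14 12 5 2 16 8 7 17 15)| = 13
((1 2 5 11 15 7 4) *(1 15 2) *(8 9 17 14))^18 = (8 17)(9 14)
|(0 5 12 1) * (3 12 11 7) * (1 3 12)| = 7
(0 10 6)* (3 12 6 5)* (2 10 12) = (0 12 6)(2 10 5 3) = [12, 1, 10, 2, 4, 3, 0, 7, 8, 9, 5, 11, 6]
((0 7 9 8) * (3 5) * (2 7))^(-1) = (0 8 9 7 2)(3 5)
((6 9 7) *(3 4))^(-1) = ((3 4)(6 9 7))^(-1) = (3 4)(6 7 9)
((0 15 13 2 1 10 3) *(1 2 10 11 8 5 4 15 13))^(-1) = (0 3 10 13)(1 15 4 5 8 11)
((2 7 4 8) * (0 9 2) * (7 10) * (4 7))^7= ((0 9 2 10 4 8))^7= (0 9 2 10 4 8)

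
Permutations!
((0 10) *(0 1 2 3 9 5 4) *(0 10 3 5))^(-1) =(0 9 3)(1 10 4 5 2)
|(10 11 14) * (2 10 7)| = |(2 10 11 14 7)| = 5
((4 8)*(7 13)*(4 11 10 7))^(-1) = ((4 8 11 10 7 13))^(-1) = (4 13 7 10 11 8)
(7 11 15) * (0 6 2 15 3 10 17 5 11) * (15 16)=(0 6 2 16 15 7)(3 10 17 5 11)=[6, 1, 16, 10, 4, 11, 2, 0, 8, 9, 17, 3, 12, 13, 14, 7, 15, 5]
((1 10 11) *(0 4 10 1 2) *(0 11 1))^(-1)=((0 4 10 1)(2 11))^(-1)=(0 1 10 4)(2 11)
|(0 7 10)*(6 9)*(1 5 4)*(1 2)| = 12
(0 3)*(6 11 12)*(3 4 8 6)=[4, 1, 2, 0, 8, 5, 11, 7, 6, 9, 10, 12, 3]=(0 4 8 6 11 12 3)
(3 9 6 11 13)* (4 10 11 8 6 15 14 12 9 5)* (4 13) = [0, 1, 2, 5, 10, 13, 8, 7, 6, 15, 11, 4, 9, 3, 12, 14] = (3 5 13)(4 10 11)(6 8)(9 15 14 12)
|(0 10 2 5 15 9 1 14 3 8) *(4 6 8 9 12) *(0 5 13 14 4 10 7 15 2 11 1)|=|(0 7 15 12 10 11 1 4 6 8 5 2 13 14 3 9)|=16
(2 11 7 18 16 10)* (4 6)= [0, 1, 11, 3, 6, 5, 4, 18, 8, 9, 2, 7, 12, 13, 14, 15, 10, 17, 16]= (2 11 7 18 16 10)(4 6)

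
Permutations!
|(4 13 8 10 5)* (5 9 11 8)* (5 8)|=|(4 13 8 10 9 11 5)|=7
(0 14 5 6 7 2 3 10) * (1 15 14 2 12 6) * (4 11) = (0 2 3 10)(1 15 14 5)(4 11)(6 7 12) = [2, 15, 3, 10, 11, 1, 7, 12, 8, 9, 0, 4, 6, 13, 5, 14]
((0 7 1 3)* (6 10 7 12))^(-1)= ((0 12 6 10 7 1 3))^(-1)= (0 3 1 7 10 6 12)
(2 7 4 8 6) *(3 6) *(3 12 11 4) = (2 7 3 6)(4 8 12 11) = [0, 1, 7, 6, 8, 5, 2, 3, 12, 9, 10, 4, 11]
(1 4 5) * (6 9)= (1 4 5)(6 9)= [0, 4, 2, 3, 5, 1, 9, 7, 8, 6]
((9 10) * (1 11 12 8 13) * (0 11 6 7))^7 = ((0 11 12 8 13 1 6 7)(9 10))^7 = (0 7 6 1 13 8 12 11)(9 10)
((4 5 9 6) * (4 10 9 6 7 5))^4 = (5 7 9 10 6)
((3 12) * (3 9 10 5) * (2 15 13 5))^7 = (2 10 9 12 3 5 13 15)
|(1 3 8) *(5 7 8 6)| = |(1 3 6 5 7 8)| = 6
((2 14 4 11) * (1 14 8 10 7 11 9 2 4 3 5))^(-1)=((1 14 3 5)(2 8 10 7 11 4 9))^(-1)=(1 5 3 14)(2 9 4 11 7 10 8)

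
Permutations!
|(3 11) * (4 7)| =2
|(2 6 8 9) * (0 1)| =4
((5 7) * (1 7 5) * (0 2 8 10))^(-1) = ((0 2 8 10)(1 7))^(-1) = (0 10 8 2)(1 7)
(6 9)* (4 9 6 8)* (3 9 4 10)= (3 9 8 10)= [0, 1, 2, 9, 4, 5, 6, 7, 10, 8, 3]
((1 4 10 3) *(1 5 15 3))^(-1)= ((1 4 10)(3 5 15))^(-1)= (1 10 4)(3 15 5)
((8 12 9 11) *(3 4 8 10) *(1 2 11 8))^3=((1 2 11 10 3 4)(8 12 9))^3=(12)(1 10)(2 3)(4 11)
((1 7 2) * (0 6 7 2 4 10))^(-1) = (0 10 4 7 6)(1 2) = ((0 6 7 4 10)(1 2))^(-1)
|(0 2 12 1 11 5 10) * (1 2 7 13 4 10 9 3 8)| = |(0 7 13 4 10)(1 11 5 9 3 8)(2 12)| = 30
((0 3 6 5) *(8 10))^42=(10)(0 6)(3 5)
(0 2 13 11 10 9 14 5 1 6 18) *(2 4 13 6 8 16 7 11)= (0 4 13 2 6 18)(1 8 16 7 11 10 9 14 5)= [4, 8, 6, 3, 13, 1, 18, 11, 16, 14, 9, 10, 12, 2, 5, 15, 7, 17, 0]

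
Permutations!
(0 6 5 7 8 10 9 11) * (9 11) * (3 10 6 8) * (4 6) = (0 8 4 6 5 7 3 10 11) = [8, 1, 2, 10, 6, 7, 5, 3, 4, 9, 11, 0]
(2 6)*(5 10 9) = [0, 1, 6, 3, 4, 10, 2, 7, 8, 5, 9] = (2 6)(5 10 9)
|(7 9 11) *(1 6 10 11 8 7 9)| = |(1 6 10 11 9 8 7)| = 7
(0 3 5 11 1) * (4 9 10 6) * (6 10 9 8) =(0 3 5 11 1)(4 8 6) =[3, 0, 2, 5, 8, 11, 4, 7, 6, 9, 10, 1]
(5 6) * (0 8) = [8, 1, 2, 3, 4, 6, 5, 7, 0] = (0 8)(5 6)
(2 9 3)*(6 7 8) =(2 9 3)(6 7 8) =[0, 1, 9, 2, 4, 5, 7, 8, 6, 3]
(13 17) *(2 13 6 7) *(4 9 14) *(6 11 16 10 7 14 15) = (2 13 17 11 16 10 7)(4 9 15 6 14) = [0, 1, 13, 3, 9, 5, 14, 2, 8, 15, 7, 16, 12, 17, 4, 6, 10, 11]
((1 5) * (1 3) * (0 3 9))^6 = ((0 3 1 5 9))^6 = (0 3 1 5 9)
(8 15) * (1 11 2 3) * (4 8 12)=(1 11 2 3)(4 8 15 12)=[0, 11, 3, 1, 8, 5, 6, 7, 15, 9, 10, 2, 4, 13, 14, 12]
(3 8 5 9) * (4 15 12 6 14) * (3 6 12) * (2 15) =(2 15 3 8 5 9 6 14 4) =[0, 1, 15, 8, 2, 9, 14, 7, 5, 6, 10, 11, 12, 13, 4, 3]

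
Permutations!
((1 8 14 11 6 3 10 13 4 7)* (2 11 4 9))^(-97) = ((1 8 14 4 7)(2 11 6 3 10 13 9))^(-97) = (1 4 8 7 14)(2 11 6 3 10 13 9)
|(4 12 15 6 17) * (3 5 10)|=15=|(3 5 10)(4 12 15 6 17)|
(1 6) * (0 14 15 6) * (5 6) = (0 14 15 5 6 1) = [14, 0, 2, 3, 4, 6, 1, 7, 8, 9, 10, 11, 12, 13, 15, 5]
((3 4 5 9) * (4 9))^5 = ((3 9)(4 5))^5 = (3 9)(4 5)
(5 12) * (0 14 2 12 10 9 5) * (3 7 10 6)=(0 14 2 12)(3 7 10 9 5 6)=[14, 1, 12, 7, 4, 6, 3, 10, 8, 5, 9, 11, 0, 13, 2]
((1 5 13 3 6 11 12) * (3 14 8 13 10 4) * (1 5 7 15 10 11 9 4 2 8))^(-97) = ((1 7 15 10 2 8 13 14)(3 6 9 4)(5 11 12))^(-97) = (1 14 13 8 2 10 15 7)(3 4 9 6)(5 12 11)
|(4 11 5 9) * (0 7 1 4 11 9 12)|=8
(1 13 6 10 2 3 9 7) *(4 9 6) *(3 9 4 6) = (1 13 6 10 2 9 7) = [0, 13, 9, 3, 4, 5, 10, 1, 8, 7, 2, 11, 12, 6]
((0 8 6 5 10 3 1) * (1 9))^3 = (0 5 9 8 10 1 6 3)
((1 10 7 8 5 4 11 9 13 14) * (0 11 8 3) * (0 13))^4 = (0 11 9)(1 13 7)(3 10 14)(4 8 5)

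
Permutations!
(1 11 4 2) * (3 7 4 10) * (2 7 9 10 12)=(1 11 12 2)(3 9 10)(4 7)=[0, 11, 1, 9, 7, 5, 6, 4, 8, 10, 3, 12, 2]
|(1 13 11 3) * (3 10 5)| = |(1 13 11 10 5 3)| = 6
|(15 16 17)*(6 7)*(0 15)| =|(0 15 16 17)(6 7)| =4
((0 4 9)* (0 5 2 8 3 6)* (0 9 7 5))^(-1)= ((0 4 7 5 2 8 3 6 9))^(-1)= (0 9 6 3 8 2 5 7 4)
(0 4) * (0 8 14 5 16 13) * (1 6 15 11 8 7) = [4, 6, 2, 3, 7, 16, 15, 1, 14, 9, 10, 8, 12, 0, 5, 11, 13] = (0 4 7 1 6 15 11 8 14 5 16 13)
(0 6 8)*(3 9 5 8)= (0 6 3 9 5 8)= [6, 1, 2, 9, 4, 8, 3, 7, 0, 5]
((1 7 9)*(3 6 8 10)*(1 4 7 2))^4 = ((1 2)(3 6 8 10)(4 7 9))^4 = (10)(4 7 9)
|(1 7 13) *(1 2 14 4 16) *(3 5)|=14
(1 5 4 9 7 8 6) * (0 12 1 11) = [12, 5, 2, 3, 9, 4, 11, 8, 6, 7, 10, 0, 1] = (0 12 1 5 4 9 7 8 6 11)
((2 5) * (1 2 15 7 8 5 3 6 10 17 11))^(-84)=((1 2 3 6 10 17 11)(5 15 7 8))^(-84)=(17)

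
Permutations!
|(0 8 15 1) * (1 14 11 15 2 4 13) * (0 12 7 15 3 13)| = 8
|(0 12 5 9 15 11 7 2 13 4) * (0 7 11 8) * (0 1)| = 28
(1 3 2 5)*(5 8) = [0, 3, 8, 2, 4, 1, 6, 7, 5] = (1 3 2 8 5)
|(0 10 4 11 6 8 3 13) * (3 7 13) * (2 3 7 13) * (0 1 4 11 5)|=|(0 10 11 6 8 13 1 4 5)(2 3 7)|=9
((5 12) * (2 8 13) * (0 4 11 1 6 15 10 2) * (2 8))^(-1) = (0 13 8 10 15 6 1 11 4)(5 12) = ((0 4 11 1 6 15 10 8 13)(5 12))^(-1)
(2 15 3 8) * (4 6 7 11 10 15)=(2 4 6 7 11 10 15 3 8)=[0, 1, 4, 8, 6, 5, 7, 11, 2, 9, 15, 10, 12, 13, 14, 3]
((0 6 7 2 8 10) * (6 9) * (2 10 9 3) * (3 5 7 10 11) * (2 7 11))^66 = (0 8 11 6 7)(2 5 9 3 10)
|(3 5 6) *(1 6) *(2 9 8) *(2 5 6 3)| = 7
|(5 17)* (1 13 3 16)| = |(1 13 3 16)(5 17)| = 4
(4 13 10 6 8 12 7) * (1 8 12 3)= (1 8 3)(4 13 10 6 12 7)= [0, 8, 2, 1, 13, 5, 12, 4, 3, 9, 6, 11, 7, 10]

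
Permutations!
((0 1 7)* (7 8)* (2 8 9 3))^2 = (0 9 2 7 1 3 8)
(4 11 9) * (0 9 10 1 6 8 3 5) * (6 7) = (0 9 4 11 10 1 7 6 8 3 5) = [9, 7, 2, 5, 11, 0, 8, 6, 3, 4, 1, 10]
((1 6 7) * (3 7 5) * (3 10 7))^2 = ((1 6 5 10 7))^2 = (1 5 7 6 10)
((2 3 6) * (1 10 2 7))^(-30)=((1 10 2 3 6 7))^(-30)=(10)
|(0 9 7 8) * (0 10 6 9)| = |(6 9 7 8 10)| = 5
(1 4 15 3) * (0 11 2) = [11, 4, 0, 1, 15, 5, 6, 7, 8, 9, 10, 2, 12, 13, 14, 3] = (0 11 2)(1 4 15 3)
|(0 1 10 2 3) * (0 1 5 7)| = 12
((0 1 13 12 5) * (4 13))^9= ((0 1 4 13 12 5))^9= (0 13)(1 12)(4 5)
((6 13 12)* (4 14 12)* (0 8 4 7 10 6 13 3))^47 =(0 10 12 8 6 13 4 3 7 14)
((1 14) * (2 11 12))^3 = (1 14)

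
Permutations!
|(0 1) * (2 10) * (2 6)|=6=|(0 1)(2 10 6)|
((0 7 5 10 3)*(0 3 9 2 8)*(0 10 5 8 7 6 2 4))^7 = ((0 6 2 7 8 10 9 4))^7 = (0 4 9 10 8 7 2 6)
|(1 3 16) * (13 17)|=|(1 3 16)(13 17)|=6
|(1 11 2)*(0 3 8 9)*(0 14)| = 15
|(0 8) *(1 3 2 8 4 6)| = 7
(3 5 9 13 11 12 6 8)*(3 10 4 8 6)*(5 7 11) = [0, 1, 2, 7, 8, 9, 6, 11, 10, 13, 4, 12, 3, 5] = (3 7 11 12)(4 8 10)(5 9 13)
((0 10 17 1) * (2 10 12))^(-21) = (0 10)(1 2)(12 17)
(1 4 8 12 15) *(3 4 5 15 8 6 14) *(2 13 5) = (1 2 13 5 15)(3 4 6 14)(8 12) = [0, 2, 13, 4, 6, 15, 14, 7, 12, 9, 10, 11, 8, 5, 3, 1]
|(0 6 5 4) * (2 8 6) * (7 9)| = 6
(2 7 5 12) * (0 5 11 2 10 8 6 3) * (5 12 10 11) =(0 12 11 2 7 5 10 8 6 3) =[12, 1, 7, 0, 4, 10, 3, 5, 6, 9, 8, 2, 11]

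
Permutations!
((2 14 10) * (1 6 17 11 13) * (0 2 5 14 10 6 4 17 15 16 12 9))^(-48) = ((0 2 10 5 14 6 15 16 12 9)(1 4 17 11 13))^(-48) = (0 10 14 15 12)(1 17 13 4 11)(2 5 6 16 9)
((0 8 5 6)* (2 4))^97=((0 8 5 6)(2 4))^97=(0 8 5 6)(2 4)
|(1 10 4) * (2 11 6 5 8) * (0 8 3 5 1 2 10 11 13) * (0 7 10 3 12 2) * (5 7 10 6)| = |(0 8 3 7 6 1 11 5 12 2 13 10 4)| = 13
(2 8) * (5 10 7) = (2 8)(5 10 7) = [0, 1, 8, 3, 4, 10, 6, 5, 2, 9, 7]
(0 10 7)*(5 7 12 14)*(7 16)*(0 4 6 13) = (0 10 12 14 5 16 7 4 6 13) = [10, 1, 2, 3, 6, 16, 13, 4, 8, 9, 12, 11, 14, 0, 5, 15, 7]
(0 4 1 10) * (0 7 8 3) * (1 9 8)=(0 4 9 8 3)(1 10 7)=[4, 10, 2, 0, 9, 5, 6, 1, 3, 8, 7]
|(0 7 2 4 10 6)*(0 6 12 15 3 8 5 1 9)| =12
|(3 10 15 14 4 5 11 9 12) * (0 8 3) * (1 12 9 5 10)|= 20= |(0 8 3 1 12)(4 10 15 14)(5 11)|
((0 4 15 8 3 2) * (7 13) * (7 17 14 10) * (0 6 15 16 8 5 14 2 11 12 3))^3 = (0 8 16 4)(2 5 7)(6 14 13)(10 17 15)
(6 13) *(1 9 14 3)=(1 9 14 3)(6 13)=[0, 9, 2, 1, 4, 5, 13, 7, 8, 14, 10, 11, 12, 6, 3]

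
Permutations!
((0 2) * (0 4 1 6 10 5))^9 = ((0 2 4 1 6 10 5))^9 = (0 4 6 5 2 1 10)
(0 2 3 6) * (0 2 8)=(0 8)(2 3 6)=[8, 1, 3, 6, 4, 5, 2, 7, 0]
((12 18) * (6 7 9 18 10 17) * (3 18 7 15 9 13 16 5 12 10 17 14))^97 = (3 18 10 14)(5 13 9 6 12 16 7 15 17)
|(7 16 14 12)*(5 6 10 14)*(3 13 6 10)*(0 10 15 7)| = |(0 10 14 12)(3 13 6)(5 15 7 16)| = 12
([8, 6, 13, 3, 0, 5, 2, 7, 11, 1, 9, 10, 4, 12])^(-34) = [4, 9, 6, 3, 12, 5, 1, 7, 0, 10, 11, 8, 13, 2]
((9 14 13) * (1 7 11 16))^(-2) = ((1 7 11 16)(9 14 13))^(-2) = (1 11)(7 16)(9 14 13)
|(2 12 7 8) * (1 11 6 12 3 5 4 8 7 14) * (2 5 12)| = 21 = |(1 11 6 2 3 12 14)(4 8 5)|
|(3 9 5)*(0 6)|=|(0 6)(3 9 5)|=6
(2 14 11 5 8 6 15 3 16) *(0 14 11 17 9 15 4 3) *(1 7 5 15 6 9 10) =[14, 7, 11, 16, 3, 8, 4, 5, 9, 6, 1, 15, 12, 13, 17, 0, 2, 10] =(0 14 17 10 1 7 5 8 9 6 4 3 16 2 11 15)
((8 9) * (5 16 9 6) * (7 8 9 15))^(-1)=(5 6 8 7 15 16)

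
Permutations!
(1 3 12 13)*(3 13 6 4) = [0, 13, 2, 12, 3, 5, 4, 7, 8, 9, 10, 11, 6, 1] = (1 13)(3 12 6 4)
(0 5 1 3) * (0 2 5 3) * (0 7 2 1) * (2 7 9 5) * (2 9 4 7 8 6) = [3, 4, 9, 1, 7, 0, 2, 8, 6, 5] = (0 3 1 4 7 8 6 2 9 5)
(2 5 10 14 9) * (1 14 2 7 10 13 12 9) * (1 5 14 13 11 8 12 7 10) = (1 13 7)(2 14 5 11 8 12 9 10) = [0, 13, 14, 3, 4, 11, 6, 1, 12, 10, 2, 8, 9, 7, 5]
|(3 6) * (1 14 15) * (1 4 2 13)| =|(1 14 15 4 2 13)(3 6)| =6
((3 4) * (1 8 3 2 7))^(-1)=(1 7 2 4 3 8)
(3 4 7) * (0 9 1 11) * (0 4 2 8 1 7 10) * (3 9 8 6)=(0 8 1 11 4 10)(2 6 3)(7 9)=[8, 11, 6, 2, 10, 5, 3, 9, 1, 7, 0, 4]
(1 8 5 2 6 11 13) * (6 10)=[0, 8, 10, 3, 4, 2, 11, 7, 5, 9, 6, 13, 12, 1]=(1 8 5 2 10 6 11 13)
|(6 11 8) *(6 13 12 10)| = |(6 11 8 13 12 10)| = 6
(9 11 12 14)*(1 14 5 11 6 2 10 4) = (1 14 9 6 2 10 4)(5 11 12) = [0, 14, 10, 3, 1, 11, 2, 7, 8, 6, 4, 12, 5, 13, 9]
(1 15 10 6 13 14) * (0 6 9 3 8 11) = (0 6 13 14 1 15 10 9 3 8 11) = [6, 15, 2, 8, 4, 5, 13, 7, 11, 3, 9, 0, 12, 14, 1, 10]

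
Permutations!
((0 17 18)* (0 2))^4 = (18)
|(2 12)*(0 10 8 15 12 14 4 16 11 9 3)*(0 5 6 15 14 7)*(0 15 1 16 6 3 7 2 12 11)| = |(0 10 8 14 4 6 1 16)(3 5)(7 15 11 9)| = 8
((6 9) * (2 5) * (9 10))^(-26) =((2 5)(6 10 9))^(-26) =(6 10 9)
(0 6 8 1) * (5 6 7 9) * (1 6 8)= (0 7 9 5 8 6 1)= [7, 0, 2, 3, 4, 8, 1, 9, 6, 5]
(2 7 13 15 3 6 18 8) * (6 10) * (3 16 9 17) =[0, 1, 7, 10, 4, 5, 18, 13, 2, 17, 6, 11, 12, 15, 14, 16, 9, 3, 8] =(2 7 13 15 16 9 17 3 10 6 18 8)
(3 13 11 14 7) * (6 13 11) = [0, 1, 2, 11, 4, 5, 13, 3, 8, 9, 10, 14, 12, 6, 7] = (3 11 14 7)(6 13)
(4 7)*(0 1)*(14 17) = (0 1)(4 7)(14 17) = [1, 0, 2, 3, 7, 5, 6, 4, 8, 9, 10, 11, 12, 13, 17, 15, 16, 14]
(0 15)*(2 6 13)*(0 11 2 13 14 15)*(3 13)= (2 6 14 15 11)(3 13)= [0, 1, 6, 13, 4, 5, 14, 7, 8, 9, 10, 2, 12, 3, 15, 11]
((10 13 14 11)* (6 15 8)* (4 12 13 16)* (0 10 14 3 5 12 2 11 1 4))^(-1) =(0 16 10)(1 14 11 2 4)(3 13 12 5)(6 8 15)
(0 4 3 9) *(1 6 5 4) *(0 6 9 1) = [0, 9, 2, 1, 3, 4, 5, 7, 8, 6] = (1 9 6 5 4 3)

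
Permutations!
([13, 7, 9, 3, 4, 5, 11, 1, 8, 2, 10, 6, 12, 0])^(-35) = [13, 7, 9, 3, 4, 5, 11, 1, 8, 2, 10, 6, 12, 0]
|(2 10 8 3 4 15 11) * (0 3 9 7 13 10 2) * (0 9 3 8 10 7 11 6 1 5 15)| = 4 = |(0 8 3 4)(1 5 15 6)(7 13)(9 11)|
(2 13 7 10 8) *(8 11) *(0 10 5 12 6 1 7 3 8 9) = [10, 7, 13, 8, 4, 12, 1, 5, 2, 0, 11, 9, 6, 3] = (0 10 11 9)(1 7 5 12 6)(2 13 3 8)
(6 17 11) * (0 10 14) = (0 10 14)(6 17 11) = [10, 1, 2, 3, 4, 5, 17, 7, 8, 9, 14, 6, 12, 13, 0, 15, 16, 11]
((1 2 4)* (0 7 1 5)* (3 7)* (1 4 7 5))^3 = ((0 3 5)(1 2 7 4))^3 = (1 4 7 2)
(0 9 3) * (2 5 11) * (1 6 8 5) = (0 9 3)(1 6 8 5 11 2) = [9, 6, 1, 0, 4, 11, 8, 7, 5, 3, 10, 2]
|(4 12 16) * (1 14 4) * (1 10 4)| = |(1 14)(4 12 16 10)| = 4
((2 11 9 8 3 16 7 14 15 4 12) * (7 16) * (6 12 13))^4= ((16)(2 11 9 8 3 7 14 15 4 13 6 12))^4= (16)(2 3 4)(6 9 14)(7 13 11)(8 15 12)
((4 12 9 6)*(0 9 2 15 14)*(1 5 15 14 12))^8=(0 2 15 1 6)(4 9 14 12 5)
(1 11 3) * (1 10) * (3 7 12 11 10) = [0, 10, 2, 3, 4, 5, 6, 12, 8, 9, 1, 7, 11] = (1 10)(7 12 11)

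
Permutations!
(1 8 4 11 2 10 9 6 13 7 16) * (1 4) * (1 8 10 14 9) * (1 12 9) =[0, 10, 14, 3, 11, 5, 13, 16, 8, 6, 12, 2, 9, 7, 1, 15, 4] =(1 10 12 9 6 13 7 16 4 11 2 14)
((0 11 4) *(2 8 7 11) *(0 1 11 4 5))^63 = ((0 2 8 7 4 1 11 5))^63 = (0 5 11 1 4 7 8 2)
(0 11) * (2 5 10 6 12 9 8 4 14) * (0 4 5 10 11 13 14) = [13, 1, 10, 3, 0, 11, 12, 7, 5, 8, 6, 4, 9, 14, 2] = (0 13 14 2 10 6 12 9 8 5 11 4)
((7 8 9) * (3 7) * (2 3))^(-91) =(2 9 8 7 3)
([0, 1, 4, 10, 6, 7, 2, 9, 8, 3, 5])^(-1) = (2 6 4)(3 9 7 5 10)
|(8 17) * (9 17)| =3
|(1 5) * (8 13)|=|(1 5)(8 13)|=2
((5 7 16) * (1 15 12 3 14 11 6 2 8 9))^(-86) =((1 15 12 3 14 11 6 2 8 9)(5 7 16))^(-86) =(1 14 8 12 6)(2 15 11 9 3)(5 7 16)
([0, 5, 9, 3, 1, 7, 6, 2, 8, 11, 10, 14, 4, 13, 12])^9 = (14)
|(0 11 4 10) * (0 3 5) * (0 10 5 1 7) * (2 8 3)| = 10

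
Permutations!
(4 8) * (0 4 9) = (0 4 8 9) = [4, 1, 2, 3, 8, 5, 6, 7, 9, 0]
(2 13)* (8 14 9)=(2 13)(8 14 9)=[0, 1, 13, 3, 4, 5, 6, 7, 14, 8, 10, 11, 12, 2, 9]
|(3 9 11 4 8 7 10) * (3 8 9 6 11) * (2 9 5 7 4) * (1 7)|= |(1 7 10 8 4 5)(2 9 3 6 11)|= 30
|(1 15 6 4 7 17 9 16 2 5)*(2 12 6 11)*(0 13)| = |(0 13)(1 15 11 2 5)(4 7 17 9 16 12 6)| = 70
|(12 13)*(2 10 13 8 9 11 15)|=8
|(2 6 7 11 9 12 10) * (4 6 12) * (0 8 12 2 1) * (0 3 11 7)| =|(0 8 12 10 1 3 11 9 4 6)| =10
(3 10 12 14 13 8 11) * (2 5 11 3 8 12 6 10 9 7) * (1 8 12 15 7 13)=(1 8 3 9 13 15 7 2 5 11 12 14)(6 10)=[0, 8, 5, 9, 4, 11, 10, 2, 3, 13, 6, 12, 14, 15, 1, 7]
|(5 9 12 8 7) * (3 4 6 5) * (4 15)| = 9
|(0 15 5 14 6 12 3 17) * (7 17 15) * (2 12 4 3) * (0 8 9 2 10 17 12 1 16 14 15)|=14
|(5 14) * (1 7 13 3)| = |(1 7 13 3)(5 14)| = 4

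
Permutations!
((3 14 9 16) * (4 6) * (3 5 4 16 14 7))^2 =(4 16)(5 6)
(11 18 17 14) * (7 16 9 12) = (7 16 9 12)(11 18 17 14) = [0, 1, 2, 3, 4, 5, 6, 16, 8, 12, 10, 18, 7, 13, 11, 15, 9, 14, 17]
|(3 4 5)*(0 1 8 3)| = |(0 1 8 3 4 5)| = 6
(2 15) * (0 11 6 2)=(0 11 6 2 15)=[11, 1, 15, 3, 4, 5, 2, 7, 8, 9, 10, 6, 12, 13, 14, 0]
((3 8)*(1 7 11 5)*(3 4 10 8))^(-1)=((1 7 11 5)(4 10 8))^(-1)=(1 5 11 7)(4 8 10)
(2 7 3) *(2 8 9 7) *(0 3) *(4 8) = (0 3 4 8 9 7) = [3, 1, 2, 4, 8, 5, 6, 0, 9, 7]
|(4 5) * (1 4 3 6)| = 5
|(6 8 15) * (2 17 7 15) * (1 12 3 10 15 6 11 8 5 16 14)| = 14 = |(1 12 3 10 15 11 8 2 17 7 6 5 16 14)|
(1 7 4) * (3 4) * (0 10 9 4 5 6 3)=(0 10 9 4 1 7)(3 5 6)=[10, 7, 2, 5, 1, 6, 3, 0, 8, 4, 9]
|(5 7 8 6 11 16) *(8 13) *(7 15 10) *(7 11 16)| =|(5 15 10 11 7 13 8 6 16)| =9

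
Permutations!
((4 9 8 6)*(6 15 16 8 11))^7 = (4 6 11 9)(8 15 16)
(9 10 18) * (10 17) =(9 17 10 18) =[0, 1, 2, 3, 4, 5, 6, 7, 8, 17, 18, 11, 12, 13, 14, 15, 16, 10, 9]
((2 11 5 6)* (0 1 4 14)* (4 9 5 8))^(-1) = (0 14 4 8 11 2 6 5 9 1)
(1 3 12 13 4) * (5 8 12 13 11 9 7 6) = (1 3 13 4)(5 8 12 11 9 7 6) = [0, 3, 2, 13, 1, 8, 5, 6, 12, 7, 10, 9, 11, 4]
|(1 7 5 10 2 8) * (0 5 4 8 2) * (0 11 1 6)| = 9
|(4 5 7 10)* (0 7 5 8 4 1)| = |(0 7 10 1)(4 8)| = 4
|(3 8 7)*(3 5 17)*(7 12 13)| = 7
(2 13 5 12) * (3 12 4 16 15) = (2 13 5 4 16 15 3 12) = [0, 1, 13, 12, 16, 4, 6, 7, 8, 9, 10, 11, 2, 5, 14, 3, 15]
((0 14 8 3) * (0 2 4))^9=(0 3)(2 14)(4 8)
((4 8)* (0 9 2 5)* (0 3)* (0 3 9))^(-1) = ((2 5 9)(4 8))^(-1) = (2 9 5)(4 8)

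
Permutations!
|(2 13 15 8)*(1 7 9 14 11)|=20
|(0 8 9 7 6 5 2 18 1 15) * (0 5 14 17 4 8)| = |(1 15 5 2 18)(4 8 9 7 6 14 17)| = 35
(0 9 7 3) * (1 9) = (0 1 9 7 3) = [1, 9, 2, 0, 4, 5, 6, 3, 8, 7]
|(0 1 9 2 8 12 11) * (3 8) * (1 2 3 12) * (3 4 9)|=|(0 2 12 11)(1 3 8)(4 9)|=12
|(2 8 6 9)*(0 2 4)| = |(0 2 8 6 9 4)| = 6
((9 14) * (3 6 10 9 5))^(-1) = (3 5 14 9 10 6)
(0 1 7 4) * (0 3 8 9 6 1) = (1 7 4 3 8 9 6) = [0, 7, 2, 8, 3, 5, 1, 4, 9, 6]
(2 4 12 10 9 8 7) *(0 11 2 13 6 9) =[11, 1, 4, 3, 12, 5, 9, 13, 7, 8, 0, 2, 10, 6] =(0 11 2 4 12 10)(6 9 8 7 13)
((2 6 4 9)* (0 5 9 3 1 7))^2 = ((0 5 9 2 6 4 3 1 7))^2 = (0 9 6 3 7 5 2 4 1)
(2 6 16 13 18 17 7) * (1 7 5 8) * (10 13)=(1 7 2 6 16 10 13 18 17 5 8)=[0, 7, 6, 3, 4, 8, 16, 2, 1, 9, 13, 11, 12, 18, 14, 15, 10, 5, 17]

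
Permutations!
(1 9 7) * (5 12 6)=(1 9 7)(5 12 6)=[0, 9, 2, 3, 4, 12, 5, 1, 8, 7, 10, 11, 6]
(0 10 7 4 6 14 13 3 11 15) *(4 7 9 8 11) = (0 10 9 8 11 15)(3 4 6 14 13) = [10, 1, 2, 4, 6, 5, 14, 7, 11, 8, 9, 15, 12, 3, 13, 0]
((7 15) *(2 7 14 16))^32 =((2 7 15 14 16))^32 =(2 15 16 7 14)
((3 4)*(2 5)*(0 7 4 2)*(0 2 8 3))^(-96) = (8)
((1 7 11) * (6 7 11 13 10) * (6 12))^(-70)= (13)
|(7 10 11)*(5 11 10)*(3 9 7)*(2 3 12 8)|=8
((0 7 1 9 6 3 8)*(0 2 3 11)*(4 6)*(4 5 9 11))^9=(0 7 1 11)(4 6)(5 9)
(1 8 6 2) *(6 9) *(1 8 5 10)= (1 5 10)(2 8 9 6)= [0, 5, 8, 3, 4, 10, 2, 7, 9, 6, 1]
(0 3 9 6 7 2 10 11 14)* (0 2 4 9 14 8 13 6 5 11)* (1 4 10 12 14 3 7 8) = (0 7 10)(1 4 9 5 11)(2 12 14)(6 8 13) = [7, 4, 12, 3, 9, 11, 8, 10, 13, 5, 0, 1, 14, 6, 2]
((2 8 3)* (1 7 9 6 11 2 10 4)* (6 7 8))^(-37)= (1 10 8 4 3)(2 11 6)(7 9)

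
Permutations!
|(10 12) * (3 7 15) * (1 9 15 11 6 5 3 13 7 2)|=10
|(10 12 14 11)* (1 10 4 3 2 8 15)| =|(1 10 12 14 11 4 3 2 8 15)| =10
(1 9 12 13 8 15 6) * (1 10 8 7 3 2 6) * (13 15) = [0, 9, 6, 2, 4, 5, 10, 3, 13, 12, 8, 11, 15, 7, 14, 1] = (1 9 12 15)(2 6 10 8 13 7 3)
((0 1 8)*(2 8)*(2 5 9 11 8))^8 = (0 5 11)(1 9 8)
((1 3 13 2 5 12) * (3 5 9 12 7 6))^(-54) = ((1 5 7 6 3 13 2 9 12))^(-54) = (13)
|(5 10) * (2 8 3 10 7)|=|(2 8 3 10 5 7)|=6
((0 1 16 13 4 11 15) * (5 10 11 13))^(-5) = (0 16 10 15 1 5 11)(4 13)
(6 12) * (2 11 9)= (2 11 9)(6 12)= [0, 1, 11, 3, 4, 5, 12, 7, 8, 2, 10, 9, 6]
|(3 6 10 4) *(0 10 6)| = 4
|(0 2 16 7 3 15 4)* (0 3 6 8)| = |(0 2 16 7 6 8)(3 15 4)| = 6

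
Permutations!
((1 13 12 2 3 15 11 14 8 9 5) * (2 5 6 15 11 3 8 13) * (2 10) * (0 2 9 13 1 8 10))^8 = (0 14 3 6 10)(1 11 15 9 2)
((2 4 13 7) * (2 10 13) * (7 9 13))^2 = (13)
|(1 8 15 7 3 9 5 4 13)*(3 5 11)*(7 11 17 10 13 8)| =12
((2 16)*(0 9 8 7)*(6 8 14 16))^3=((0 9 14 16 2 6 8 7))^3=(0 16 8 9 2 7 14 6)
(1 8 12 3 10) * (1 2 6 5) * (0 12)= (0 12 3 10 2 6 5 1 8)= [12, 8, 6, 10, 4, 1, 5, 7, 0, 9, 2, 11, 3]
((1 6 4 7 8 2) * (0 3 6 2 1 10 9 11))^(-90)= ((0 3 6 4 7 8 1 2 10 9 11))^(-90)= (0 9 2 8 4 3 11 10 1 7 6)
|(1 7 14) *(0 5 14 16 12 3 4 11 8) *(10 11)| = |(0 5 14 1 7 16 12 3 4 10 11 8)| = 12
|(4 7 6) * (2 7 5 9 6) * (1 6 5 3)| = |(1 6 4 3)(2 7)(5 9)| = 4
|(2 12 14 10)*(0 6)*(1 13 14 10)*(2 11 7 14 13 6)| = |(0 2 12 10 11 7 14 1 6)| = 9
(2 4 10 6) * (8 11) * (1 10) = (1 10 6 2 4)(8 11) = [0, 10, 4, 3, 1, 5, 2, 7, 11, 9, 6, 8]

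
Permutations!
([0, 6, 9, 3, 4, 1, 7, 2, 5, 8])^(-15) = [0, 5, 7, 3, 4, 8, 1, 6, 9, 2]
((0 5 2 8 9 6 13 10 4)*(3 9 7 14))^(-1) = ((0 5 2 8 7 14 3 9 6 13 10 4))^(-1) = (0 4 10 13 6 9 3 14 7 8 2 5)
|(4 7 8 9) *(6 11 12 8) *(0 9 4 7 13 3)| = 10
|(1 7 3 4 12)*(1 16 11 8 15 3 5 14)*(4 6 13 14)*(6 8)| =30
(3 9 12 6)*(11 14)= (3 9 12 6)(11 14)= [0, 1, 2, 9, 4, 5, 3, 7, 8, 12, 10, 14, 6, 13, 11]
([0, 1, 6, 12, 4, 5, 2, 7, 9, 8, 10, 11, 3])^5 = (2 6)(3 12)(8 9)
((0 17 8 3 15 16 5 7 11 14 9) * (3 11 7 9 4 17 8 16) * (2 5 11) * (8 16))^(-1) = (0 9 5 2 8 17 4 14 11 16)(3 15)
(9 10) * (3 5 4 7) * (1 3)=[0, 3, 2, 5, 7, 4, 6, 1, 8, 10, 9]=(1 3 5 4 7)(9 10)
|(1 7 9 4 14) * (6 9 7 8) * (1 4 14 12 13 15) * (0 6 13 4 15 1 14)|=|(0 6 9)(1 8 13)(4 12)(14 15)|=6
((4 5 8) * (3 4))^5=((3 4 5 8))^5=(3 4 5 8)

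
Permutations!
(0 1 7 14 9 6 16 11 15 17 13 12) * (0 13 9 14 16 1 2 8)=(0 2 8)(1 7 16 11 15 17 9 6)(12 13)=[2, 7, 8, 3, 4, 5, 1, 16, 0, 6, 10, 15, 13, 12, 14, 17, 11, 9]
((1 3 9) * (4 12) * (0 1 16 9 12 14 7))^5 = ((0 1 3 12 4 14 7)(9 16))^5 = (0 14 12 1 7 4 3)(9 16)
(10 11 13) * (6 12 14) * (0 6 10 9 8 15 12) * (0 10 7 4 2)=(0 6 10 11 13 9 8 15 12 14 7 4 2)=[6, 1, 0, 3, 2, 5, 10, 4, 15, 8, 11, 13, 14, 9, 7, 12]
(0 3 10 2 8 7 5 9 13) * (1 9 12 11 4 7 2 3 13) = (0 13)(1 9)(2 8)(3 10)(4 7 5 12 11) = [13, 9, 8, 10, 7, 12, 6, 5, 2, 1, 3, 4, 11, 0]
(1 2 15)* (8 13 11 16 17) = (1 2 15)(8 13 11 16 17) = [0, 2, 15, 3, 4, 5, 6, 7, 13, 9, 10, 16, 12, 11, 14, 1, 17, 8]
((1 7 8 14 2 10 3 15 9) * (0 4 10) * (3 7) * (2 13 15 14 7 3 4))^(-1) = ((0 2)(1 4 10 3 14 13 15 9)(7 8))^(-1) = (0 2)(1 9 15 13 14 3 10 4)(7 8)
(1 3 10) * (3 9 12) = [0, 9, 2, 10, 4, 5, 6, 7, 8, 12, 1, 11, 3] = (1 9 12 3 10)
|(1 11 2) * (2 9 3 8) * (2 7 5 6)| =|(1 11 9 3 8 7 5 6 2)| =9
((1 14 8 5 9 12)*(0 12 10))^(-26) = (0 9 8 1)(5 14 12 10)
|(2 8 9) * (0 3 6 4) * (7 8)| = 4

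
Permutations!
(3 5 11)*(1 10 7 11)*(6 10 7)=(1 7 11 3 5)(6 10)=[0, 7, 2, 5, 4, 1, 10, 11, 8, 9, 6, 3]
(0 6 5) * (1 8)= (0 6 5)(1 8)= [6, 8, 2, 3, 4, 0, 5, 7, 1]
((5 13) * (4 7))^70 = ((4 7)(5 13))^70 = (13)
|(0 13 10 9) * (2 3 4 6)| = 4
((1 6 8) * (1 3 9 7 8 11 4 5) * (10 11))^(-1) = ((1 6 10 11 4 5)(3 9 7 8))^(-1) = (1 5 4 11 10 6)(3 8 7 9)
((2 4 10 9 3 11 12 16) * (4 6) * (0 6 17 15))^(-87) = (0 2 11 10)(3 4 15 16)(6 17 12 9)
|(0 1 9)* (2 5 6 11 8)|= |(0 1 9)(2 5 6 11 8)|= 15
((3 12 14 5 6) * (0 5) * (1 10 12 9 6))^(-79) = ((0 5 1 10 12 14)(3 9 6))^(-79) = (0 14 12 10 1 5)(3 6 9)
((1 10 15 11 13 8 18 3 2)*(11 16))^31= ((1 10 15 16 11 13 8 18 3 2))^31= (1 10 15 16 11 13 8 18 3 2)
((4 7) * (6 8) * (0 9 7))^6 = ((0 9 7 4)(6 8))^6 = (0 7)(4 9)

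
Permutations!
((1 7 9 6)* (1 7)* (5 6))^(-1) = ((5 6 7 9))^(-1) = (5 9 7 6)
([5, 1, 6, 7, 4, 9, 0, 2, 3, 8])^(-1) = [6, 1, 7, 8, 4, 0, 2, 3, 9, 5]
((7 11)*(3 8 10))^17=(3 10 8)(7 11)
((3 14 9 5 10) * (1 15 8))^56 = ((1 15 8)(3 14 9 5 10))^56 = (1 8 15)(3 14 9 5 10)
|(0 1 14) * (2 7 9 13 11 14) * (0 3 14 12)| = 8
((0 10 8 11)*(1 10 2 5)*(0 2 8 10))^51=((0 8 11 2 5 1))^51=(0 2)(1 11)(5 8)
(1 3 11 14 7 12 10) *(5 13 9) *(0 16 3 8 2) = (0 16 3 11 14 7 12 10 1 8 2)(5 13 9) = [16, 8, 0, 11, 4, 13, 6, 12, 2, 5, 1, 14, 10, 9, 7, 15, 3]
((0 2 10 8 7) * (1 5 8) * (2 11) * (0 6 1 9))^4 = ((0 11 2 10 9)(1 5 8 7 6))^4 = (0 9 10 2 11)(1 6 7 8 5)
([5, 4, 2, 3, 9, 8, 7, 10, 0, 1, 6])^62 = (0 8 5)(1 9 4)(6 10 7)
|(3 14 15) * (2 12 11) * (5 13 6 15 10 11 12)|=9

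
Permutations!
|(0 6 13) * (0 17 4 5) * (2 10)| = 6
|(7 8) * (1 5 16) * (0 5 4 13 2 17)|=8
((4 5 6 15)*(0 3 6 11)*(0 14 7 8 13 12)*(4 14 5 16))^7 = ((0 3 6 15 14 7 8 13 12)(4 16)(5 11))^7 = (0 13 7 15 3 12 8 14 6)(4 16)(5 11)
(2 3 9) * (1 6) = (1 6)(2 3 9) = [0, 6, 3, 9, 4, 5, 1, 7, 8, 2]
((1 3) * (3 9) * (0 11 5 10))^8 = (11)(1 3 9)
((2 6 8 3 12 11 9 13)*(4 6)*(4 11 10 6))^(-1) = (2 13 9 11)(3 8 6 10 12)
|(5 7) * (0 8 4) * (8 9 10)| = |(0 9 10 8 4)(5 7)| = 10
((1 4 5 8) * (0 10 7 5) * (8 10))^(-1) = ((0 8 1 4)(5 10 7))^(-1) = (0 4 1 8)(5 7 10)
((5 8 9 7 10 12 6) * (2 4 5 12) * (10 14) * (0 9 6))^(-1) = (0 12 6 8 5 4 2 10 14 7 9)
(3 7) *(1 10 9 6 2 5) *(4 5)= (1 10 9 6 2 4 5)(3 7)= [0, 10, 4, 7, 5, 1, 2, 3, 8, 6, 9]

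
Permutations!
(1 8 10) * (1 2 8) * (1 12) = (1 12)(2 8 10) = [0, 12, 8, 3, 4, 5, 6, 7, 10, 9, 2, 11, 1]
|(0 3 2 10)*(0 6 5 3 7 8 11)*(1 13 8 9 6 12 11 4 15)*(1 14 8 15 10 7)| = |(0 1 13 15 14 8 4 10 12 11)(2 7 9 6 5 3)| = 30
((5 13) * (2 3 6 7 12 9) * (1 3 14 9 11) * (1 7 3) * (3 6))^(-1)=((2 14 9)(5 13)(7 12 11))^(-1)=(2 9 14)(5 13)(7 11 12)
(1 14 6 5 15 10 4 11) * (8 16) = (1 14 6 5 15 10 4 11)(8 16) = [0, 14, 2, 3, 11, 15, 5, 7, 16, 9, 4, 1, 12, 13, 6, 10, 8]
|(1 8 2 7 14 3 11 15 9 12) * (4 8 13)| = |(1 13 4 8 2 7 14 3 11 15 9 12)| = 12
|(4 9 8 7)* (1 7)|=|(1 7 4 9 8)|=5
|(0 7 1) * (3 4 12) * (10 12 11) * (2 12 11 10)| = 6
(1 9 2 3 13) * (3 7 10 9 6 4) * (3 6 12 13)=[0, 12, 7, 3, 6, 5, 4, 10, 8, 2, 9, 11, 13, 1]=(1 12 13)(2 7 10 9)(4 6)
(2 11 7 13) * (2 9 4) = [0, 1, 11, 3, 2, 5, 6, 13, 8, 4, 10, 7, 12, 9] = (2 11 7 13 9 4)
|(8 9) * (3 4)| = |(3 4)(8 9)| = 2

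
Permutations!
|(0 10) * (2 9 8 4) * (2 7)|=10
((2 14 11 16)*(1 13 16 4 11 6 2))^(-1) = (1 16 13)(2 6 14)(4 11)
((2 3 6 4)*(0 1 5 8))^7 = (0 8 5 1)(2 4 6 3)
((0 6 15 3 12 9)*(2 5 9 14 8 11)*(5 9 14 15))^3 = (15)(0 14 2 6 8 9 5 11) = ((0 6 5 14 8 11 2 9)(3 12 15))^3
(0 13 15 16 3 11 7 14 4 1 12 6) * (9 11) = (0 13 15 16 3 9 11 7 14 4 1 12 6) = [13, 12, 2, 9, 1, 5, 0, 14, 8, 11, 10, 7, 6, 15, 4, 16, 3]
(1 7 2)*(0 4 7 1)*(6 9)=(0 4 7 2)(6 9)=[4, 1, 0, 3, 7, 5, 9, 2, 8, 6]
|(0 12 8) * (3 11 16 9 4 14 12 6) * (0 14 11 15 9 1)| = 9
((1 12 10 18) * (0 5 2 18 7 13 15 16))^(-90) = ((0 5 2 18 1 12 10 7 13 15 16))^(-90) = (0 15 7 12 18 5 16 13 10 1 2)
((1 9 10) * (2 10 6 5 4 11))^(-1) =((1 9 6 5 4 11 2 10))^(-1) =(1 10 2 11 4 5 6 9)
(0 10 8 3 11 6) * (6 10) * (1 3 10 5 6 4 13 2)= (0 4 13 2 1 3 11 5 6)(8 10)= [4, 3, 1, 11, 13, 6, 0, 7, 10, 9, 8, 5, 12, 2]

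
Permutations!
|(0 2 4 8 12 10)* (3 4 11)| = 8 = |(0 2 11 3 4 8 12 10)|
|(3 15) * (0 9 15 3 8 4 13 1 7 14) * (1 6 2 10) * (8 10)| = 35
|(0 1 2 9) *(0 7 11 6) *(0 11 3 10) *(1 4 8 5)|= |(0 4 8 5 1 2 9 7 3 10)(6 11)|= 10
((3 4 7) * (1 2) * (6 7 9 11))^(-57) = (1 2)(3 11)(4 6)(7 9)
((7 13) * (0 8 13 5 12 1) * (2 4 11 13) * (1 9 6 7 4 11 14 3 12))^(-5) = ((0 8 2 11 13 4 14 3 12 9 6 7 5 1))^(-5) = (0 9 13 1 12 11 5 3 2 7 14 8 6 4)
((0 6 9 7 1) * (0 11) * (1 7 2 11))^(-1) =(0 11 2 9 6)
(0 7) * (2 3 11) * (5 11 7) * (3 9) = (0 5 11 2 9 3 7) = [5, 1, 9, 7, 4, 11, 6, 0, 8, 3, 10, 2]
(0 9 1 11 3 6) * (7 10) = (0 9 1 11 3 6)(7 10) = [9, 11, 2, 6, 4, 5, 0, 10, 8, 1, 7, 3]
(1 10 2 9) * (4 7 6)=(1 10 2 9)(4 7 6)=[0, 10, 9, 3, 7, 5, 4, 6, 8, 1, 2]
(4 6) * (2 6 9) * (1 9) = [0, 9, 6, 3, 1, 5, 4, 7, 8, 2] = (1 9 2 6 4)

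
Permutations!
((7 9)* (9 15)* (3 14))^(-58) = ((3 14)(7 15 9))^(-58) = (7 9 15)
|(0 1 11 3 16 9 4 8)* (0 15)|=9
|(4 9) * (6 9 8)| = |(4 8 6 9)| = 4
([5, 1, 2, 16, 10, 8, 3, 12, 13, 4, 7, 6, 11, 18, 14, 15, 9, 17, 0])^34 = (0 18 13 8 5)(3 11 7 4 16 6 12 10 9)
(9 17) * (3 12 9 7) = (3 12 9 17 7) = [0, 1, 2, 12, 4, 5, 6, 3, 8, 17, 10, 11, 9, 13, 14, 15, 16, 7]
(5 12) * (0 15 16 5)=(0 15 16 5 12)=[15, 1, 2, 3, 4, 12, 6, 7, 8, 9, 10, 11, 0, 13, 14, 16, 5]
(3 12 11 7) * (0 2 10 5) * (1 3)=(0 2 10 5)(1 3 12 11 7)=[2, 3, 10, 12, 4, 0, 6, 1, 8, 9, 5, 7, 11]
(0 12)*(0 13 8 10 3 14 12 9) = [9, 1, 2, 14, 4, 5, 6, 7, 10, 0, 3, 11, 13, 8, 12] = (0 9)(3 14 12 13 8 10)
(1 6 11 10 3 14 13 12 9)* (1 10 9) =(1 6 11 9 10 3 14 13 12) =[0, 6, 2, 14, 4, 5, 11, 7, 8, 10, 3, 9, 1, 12, 13]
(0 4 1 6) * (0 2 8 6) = (0 4 1)(2 8 6) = [4, 0, 8, 3, 1, 5, 2, 7, 6]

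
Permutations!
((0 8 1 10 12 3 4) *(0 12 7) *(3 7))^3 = (0 10 12 8 3 7 1 4)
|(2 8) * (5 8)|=3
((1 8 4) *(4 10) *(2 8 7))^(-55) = (1 4 10 8 2 7)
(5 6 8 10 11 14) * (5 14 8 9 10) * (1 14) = (1 14)(5 6 9 10 11 8) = [0, 14, 2, 3, 4, 6, 9, 7, 5, 10, 11, 8, 12, 13, 1]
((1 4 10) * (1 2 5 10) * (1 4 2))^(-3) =((1 2 5 10))^(-3) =(1 2 5 10)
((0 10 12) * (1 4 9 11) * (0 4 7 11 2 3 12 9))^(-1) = ((0 10 9 2 3 12 4)(1 7 11))^(-1) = (0 4 12 3 2 9 10)(1 11 7)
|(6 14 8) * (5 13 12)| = 3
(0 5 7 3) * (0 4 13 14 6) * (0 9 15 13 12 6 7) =(0 5)(3 4 12 6 9 15 13 14 7) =[5, 1, 2, 4, 12, 0, 9, 3, 8, 15, 10, 11, 6, 14, 7, 13]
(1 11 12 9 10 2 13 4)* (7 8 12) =(1 11 7 8 12 9 10 2 13 4) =[0, 11, 13, 3, 1, 5, 6, 8, 12, 10, 2, 7, 9, 4]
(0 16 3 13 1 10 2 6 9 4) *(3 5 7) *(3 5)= (0 16 3 13 1 10 2 6 9 4)(5 7)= [16, 10, 6, 13, 0, 7, 9, 5, 8, 4, 2, 11, 12, 1, 14, 15, 3]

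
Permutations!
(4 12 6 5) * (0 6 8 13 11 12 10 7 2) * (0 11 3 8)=[6, 1, 11, 8, 10, 4, 5, 2, 13, 9, 7, 12, 0, 3]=(0 6 5 4 10 7 2 11 12)(3 8 13)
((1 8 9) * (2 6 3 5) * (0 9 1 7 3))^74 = ((0 9 7 3 5 2 6)(1 8))^74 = (0 5 9 2 7 6 3)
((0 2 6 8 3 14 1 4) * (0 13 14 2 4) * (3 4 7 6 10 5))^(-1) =(0 1 14 13 4 8 6 7)(2 3 5 10)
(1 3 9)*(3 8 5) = (1 8 5 3 9) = [0, 8, 2, 9, 4, 3, 6, 7, 5, 1]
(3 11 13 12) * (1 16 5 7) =(1 16 5 7)(3 11 13 12) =[0, 16, 2, 11, 4, 7, 6, 1, 8, 9, 10, 13, 3, 12, 14, 15, 5]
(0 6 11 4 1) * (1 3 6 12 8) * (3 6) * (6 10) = (0 12 8 1)(4 10 6 11) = [12, 0, 2, 3, 10, 5, 11, 7, 1, 9, 6, 4, 8]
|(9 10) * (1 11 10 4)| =5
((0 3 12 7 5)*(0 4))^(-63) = ((0 3 12 7 5 4))^(-63) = (0 7)(3 5)(4 12)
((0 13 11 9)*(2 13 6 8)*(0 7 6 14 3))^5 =(0 3 14)(2 6 9 13 8 7 11)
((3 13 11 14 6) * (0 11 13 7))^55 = (0 11 14 6 3 7)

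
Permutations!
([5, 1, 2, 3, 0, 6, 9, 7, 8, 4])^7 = (0 6 4 5 9)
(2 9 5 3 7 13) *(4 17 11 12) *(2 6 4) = (2 9 5 3 7 13 6 4 17 11 12) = [0, 1, 9, 7, 17, 3, 4, 13, 8, 5, 10, 12, 2, 6, 14, 15, 16, 11]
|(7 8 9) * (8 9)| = 2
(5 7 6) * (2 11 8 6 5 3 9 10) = (2 11 8 6 3 9 10)(5 7) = [0, 1, 11, 9, 4, 7, 3, 5, 6, 10, 2, 8]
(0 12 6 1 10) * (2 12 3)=(0 3 2 12 6 1 10)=[3, 10, 12, 2, 4, 5, 1, 7, 8, 9, 0, 11, 6]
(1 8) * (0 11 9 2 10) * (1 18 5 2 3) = (0 11 9 3 1 8 18 5 2 10) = [11, 8, 10, 1, 4, 2, 6, 7, 18, 3, 0, 9, 12, 13, 14, 15, 16, 17, 5]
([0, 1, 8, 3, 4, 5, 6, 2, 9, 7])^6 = [0, 1, 9, 3, 4, 5, 6, 8, 7, 2]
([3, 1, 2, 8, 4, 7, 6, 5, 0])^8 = (0 8 3)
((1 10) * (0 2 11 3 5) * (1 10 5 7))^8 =(0 2 11 3 7 1 5) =((0 2 11 3 7 1 5))^8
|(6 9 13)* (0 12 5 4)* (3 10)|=|(0 12 5 4)(3 10)(6 9 13)|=12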